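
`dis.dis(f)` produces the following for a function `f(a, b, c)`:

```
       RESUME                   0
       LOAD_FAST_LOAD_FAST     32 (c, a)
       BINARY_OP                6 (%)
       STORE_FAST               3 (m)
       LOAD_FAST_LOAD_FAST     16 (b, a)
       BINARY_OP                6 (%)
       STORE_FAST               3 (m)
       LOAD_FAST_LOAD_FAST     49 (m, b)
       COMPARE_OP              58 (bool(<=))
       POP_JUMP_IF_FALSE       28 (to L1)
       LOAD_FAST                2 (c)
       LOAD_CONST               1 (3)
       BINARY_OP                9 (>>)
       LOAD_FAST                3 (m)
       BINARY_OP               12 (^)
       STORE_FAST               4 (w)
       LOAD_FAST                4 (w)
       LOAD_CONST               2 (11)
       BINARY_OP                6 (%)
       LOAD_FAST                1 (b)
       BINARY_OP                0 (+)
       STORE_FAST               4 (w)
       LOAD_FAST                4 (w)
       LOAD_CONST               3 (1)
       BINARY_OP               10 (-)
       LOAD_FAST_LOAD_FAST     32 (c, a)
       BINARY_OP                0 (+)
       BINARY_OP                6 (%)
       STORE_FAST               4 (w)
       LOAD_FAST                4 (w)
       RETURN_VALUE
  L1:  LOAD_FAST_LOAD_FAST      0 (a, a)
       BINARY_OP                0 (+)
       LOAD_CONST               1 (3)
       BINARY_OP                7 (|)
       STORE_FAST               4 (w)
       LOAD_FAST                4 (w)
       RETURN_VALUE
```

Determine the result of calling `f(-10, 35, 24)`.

LOAD_FAST_LOAD_FAST c,a → push 24,-10. Stack: [24, -10]
BINARY_OP % → 24 % -10 = -6. Stack: [-6]
STORE_FAST m → m=-6. Stack: []
LOAD_FAST_LOAD_FAST b,a → push 35,-10. Stack: [35, -10]
BINARY_OP % → 35 % -10 = -5. Stack: [-5]
STORE_FAST m → m=-5. Stack: []
LOAD_FAST_LOAD_FAST m,b → push -5,35. Stack: [-5, 35]
COMPARE_OP bool(<=) → -5 vs 35 = True. Stack: [True]
POP_JUMP_IF_FALSE → pop True; no jump. Stack: []
LOAD_FAST c → push 24. Stack: [24]
LOAD_CONST → push 3. Stack: [24, 3]
BINARY_OP >> → 24 >> 3 = 3. Stack: [3]
LOAD_FAST m → push -5. Stack: [3, -5]
BINARY_OP ^ → 3 ^ -5 = -8. Stack: [-8]
STORE_FAST w → w=-8. Stack: []
LOAD_FAST w → push -8. Stack: [-8]
LOAD_CONST → push 11. Stack: [-8, 11]
BINARY_OP % → -8 % 11 = 3. Stack: [3]
LOAD_FAST b → push 35. Stack: [3, 35]
BINARY_OP + → 3 + 35 = 38. Stack: [38]
STORE_FAST w → w=38. Stack: []
LOAD_FAST w → push 38. Stack: [38]
LOAD_CONST → push 1. Stack: [38, 1]
BINARY_OP - → 38 - 1 = 37. Stack: [37]
LOAD_FAST_LOAD_FAST c,a → push 24,-10. Stack: [37, 24, -10]
BINARY_OP + → 24 + -10 = 14. Stack: [37, 14]
BINARY_OP % → 37 % 14 = 9. Stack: [9]
STORE_FAST w → w=9. Stack: []
LOAD_FAST w → push 9. Stack: [9]
RETURN_VALUE → return 9.

9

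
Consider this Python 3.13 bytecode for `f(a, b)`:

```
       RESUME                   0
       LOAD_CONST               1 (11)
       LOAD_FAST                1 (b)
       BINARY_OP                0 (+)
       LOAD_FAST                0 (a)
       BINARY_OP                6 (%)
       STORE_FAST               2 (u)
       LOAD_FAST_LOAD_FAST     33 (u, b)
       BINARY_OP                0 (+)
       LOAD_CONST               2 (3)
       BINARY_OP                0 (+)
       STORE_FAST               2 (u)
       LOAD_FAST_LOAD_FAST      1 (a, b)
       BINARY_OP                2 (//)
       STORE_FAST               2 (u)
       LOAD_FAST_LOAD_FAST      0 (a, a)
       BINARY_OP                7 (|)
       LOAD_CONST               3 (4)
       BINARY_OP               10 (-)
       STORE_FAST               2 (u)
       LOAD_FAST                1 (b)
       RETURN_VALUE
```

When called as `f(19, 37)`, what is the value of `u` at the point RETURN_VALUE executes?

15

LOAD_CONST → push 11. Stack: [11]
LOAD_FAST b → push 37. Stack: [11, 37]
BINARY_OP + → 11 + 37 = 48. Stack: [48]
LOAD_FAST a → push 19. Stack: [48, 19]
BINARY_OP % → 48 % 19 = 10. Stack: [10]
STORE_FAST u → u=10. Stack: []
LOAD_FAST_LOAD_FAST u,b → push 10,37. Stack: [10, 37]
BINARY_OP + → 10 + 37 = 47. Stack: [47]
LOAD_CONST → push 3. Stack: [47, 3]
BINARY_OP + → 47 + 3 = 50. Stack: [50]
STORE_FAST u → u=50. Stack: []
LOAD_FAST_LOAD_FAST a,b → push 19,37. Stack: [19, 37]
BINARY_OP // → 19 // 37 = 0. Stack: [0]
STORE_FAST u → u=0. Stack: []
LOAD_FAST_LOAD_FAST a,a → push 19,19. Stack: [19, 19]
BINARY_OP | → 19 | 19 = 19. Stack: [19]
LOAD_CONST → push 4. Stack: [19, 4]
BINARY_OP - → 19 - 4 = 15. Stack: [15]
STORE_FAST u → u=15. Stack: []
LOAD_FAST b → push 37. Stack: [37]
RETURN_VALUE → return 37.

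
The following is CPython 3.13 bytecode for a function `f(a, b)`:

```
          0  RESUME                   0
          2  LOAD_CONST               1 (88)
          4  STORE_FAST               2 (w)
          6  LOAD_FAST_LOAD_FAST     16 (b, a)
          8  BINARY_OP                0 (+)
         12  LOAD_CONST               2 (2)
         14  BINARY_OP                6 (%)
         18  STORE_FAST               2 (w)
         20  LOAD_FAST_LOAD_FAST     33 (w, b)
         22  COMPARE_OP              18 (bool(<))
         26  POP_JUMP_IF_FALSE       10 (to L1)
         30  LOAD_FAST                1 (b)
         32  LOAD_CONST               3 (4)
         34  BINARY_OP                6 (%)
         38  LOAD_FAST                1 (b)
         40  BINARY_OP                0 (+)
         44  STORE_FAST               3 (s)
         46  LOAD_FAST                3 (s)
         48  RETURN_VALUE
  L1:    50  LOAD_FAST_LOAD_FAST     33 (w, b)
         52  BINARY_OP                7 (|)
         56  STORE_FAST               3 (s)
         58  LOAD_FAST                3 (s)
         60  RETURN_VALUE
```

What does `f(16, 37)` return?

38

LOAD_CONST → push 88. Stack: [88]
STORE_FAST w → w=88. Stack: []
LOAD_FAST_LOAD_FAST b,a → push 37,16. Stack: [37, 16]
BINARY_OP + → 37 + 16 = 53. Stack: [53]
LOAD_CONST → push 2. Stack: [53, 2]
BINARY_OP % → 53 % 2 = 1. Stack: [1]
STORE_FAST w → w=1. Stack: []
LOAD_FAST_LOAD_FAST w,b → push 1,37. Stack: [1, 37]
COMPARE_OP bool(<) → 1 vs 37 = True. Stack: [True]
POP_JUMP_IF_FALSE → pop True; no jump. Stack: []
LOAD_FAST b → push 37. Stack: [37]
LOAD_CONST → push 4. Stack: [37, 4]
BINARY_OP % → 37 % 4 = 1. Stack: [1]
LOAD_FAST b → push 37. Stack: [1, 37]
BINARY_OP + → 1 + 37 = 38. Stack: [38]
STORE_FAST s → s=38. Stack: []
LOAD_FAST s → push 38. Stack: [38]
RETURN_VALUE → return 38.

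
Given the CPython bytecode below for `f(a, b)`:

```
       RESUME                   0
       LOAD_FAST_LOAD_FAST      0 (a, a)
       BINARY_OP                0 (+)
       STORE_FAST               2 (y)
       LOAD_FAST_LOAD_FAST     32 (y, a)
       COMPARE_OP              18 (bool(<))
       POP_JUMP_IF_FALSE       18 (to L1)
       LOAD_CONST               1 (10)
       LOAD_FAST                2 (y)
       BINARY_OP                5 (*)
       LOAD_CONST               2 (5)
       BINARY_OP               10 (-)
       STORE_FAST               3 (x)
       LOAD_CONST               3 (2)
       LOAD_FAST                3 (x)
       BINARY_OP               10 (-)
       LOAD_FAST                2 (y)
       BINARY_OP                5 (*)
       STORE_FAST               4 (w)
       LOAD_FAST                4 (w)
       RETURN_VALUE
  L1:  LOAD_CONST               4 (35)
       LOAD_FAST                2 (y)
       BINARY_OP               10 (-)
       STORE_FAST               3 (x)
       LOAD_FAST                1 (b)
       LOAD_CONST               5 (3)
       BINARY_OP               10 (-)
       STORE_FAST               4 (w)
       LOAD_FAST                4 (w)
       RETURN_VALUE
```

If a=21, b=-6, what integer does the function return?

LOAD_FAST_LOAD_FAST a,a → push 21,21. Stack: [21, 21]
BINARY_OP + → 21 + 21 = 42. Stack: [42]
STORE_FAST y → y=42. Stack: []
LOAD_FAST_LOAD_FAST y,a → push 42,21. Stack: [42, 21]
COMPARE_OP bool(<) → 42 vs 21 = False. Stack: [False]
POP_JUMP_IF_FALSE → pop False; jump. Stack: []
LOAD_CONST → push 35. Stack: [35]
LOAD_FAST y → push 42. Stack: [35, 42]
BINARY_OP - → 35 - 42 = -7. Stack: [-7]
STORE_FAST x → x=-7. Stack: []
LOAD_FAST b → push -6. Stack: [-6]
LOAD_CONST → push 3. Stack: [-6, 3]
BINARY_OP - → -6 - 3 = -9. Stack: [-9]
STORE_FAST w → w=-9. Stack: []
LOAD_FAST w → push -9. Stack: [-9]
RETURN_VALUE → return -9.

-9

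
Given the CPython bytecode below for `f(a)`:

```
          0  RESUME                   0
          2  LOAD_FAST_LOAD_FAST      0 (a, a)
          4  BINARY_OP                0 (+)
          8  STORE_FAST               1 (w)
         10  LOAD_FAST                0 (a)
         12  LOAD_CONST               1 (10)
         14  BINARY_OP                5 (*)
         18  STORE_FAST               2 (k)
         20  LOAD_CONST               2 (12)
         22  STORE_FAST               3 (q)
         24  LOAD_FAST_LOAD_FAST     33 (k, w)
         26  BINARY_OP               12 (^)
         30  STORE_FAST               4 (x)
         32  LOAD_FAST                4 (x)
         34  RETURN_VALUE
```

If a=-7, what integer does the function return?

72

LOAD_FAST_LOAD_FAST a,a → push -7,-7. Stack: [-7, -7]
BINARY_OP + → -7 + -7 = -14. Stack: [-14]
STORE_FAST w → w=-14. Stack: []
LOAD_FAST a → push -7. Stack: [-7]
LOAD_CONST → push 10. Stack: [-7, 10]
BINARY_OP * → -7 * 10 = -70. Stack: [-70]
STORE_FAST k → k=-70. Stack: []
LOAD_CONST → push 12. Stack: [12]
STORE_FAST q → q=12. Stack: []
LOAD_FAST_LOAD_FAST k,w → push -70,-14. Stack: [-70, -14]
BINARY_OP ^ → -70 ^ -14 = 72. Stack: [72]
STORE_FAST x → x=72. Stack: []
LOAD_FAST x → push 72. Stack: [72]
RETURN_VALUE → return 72.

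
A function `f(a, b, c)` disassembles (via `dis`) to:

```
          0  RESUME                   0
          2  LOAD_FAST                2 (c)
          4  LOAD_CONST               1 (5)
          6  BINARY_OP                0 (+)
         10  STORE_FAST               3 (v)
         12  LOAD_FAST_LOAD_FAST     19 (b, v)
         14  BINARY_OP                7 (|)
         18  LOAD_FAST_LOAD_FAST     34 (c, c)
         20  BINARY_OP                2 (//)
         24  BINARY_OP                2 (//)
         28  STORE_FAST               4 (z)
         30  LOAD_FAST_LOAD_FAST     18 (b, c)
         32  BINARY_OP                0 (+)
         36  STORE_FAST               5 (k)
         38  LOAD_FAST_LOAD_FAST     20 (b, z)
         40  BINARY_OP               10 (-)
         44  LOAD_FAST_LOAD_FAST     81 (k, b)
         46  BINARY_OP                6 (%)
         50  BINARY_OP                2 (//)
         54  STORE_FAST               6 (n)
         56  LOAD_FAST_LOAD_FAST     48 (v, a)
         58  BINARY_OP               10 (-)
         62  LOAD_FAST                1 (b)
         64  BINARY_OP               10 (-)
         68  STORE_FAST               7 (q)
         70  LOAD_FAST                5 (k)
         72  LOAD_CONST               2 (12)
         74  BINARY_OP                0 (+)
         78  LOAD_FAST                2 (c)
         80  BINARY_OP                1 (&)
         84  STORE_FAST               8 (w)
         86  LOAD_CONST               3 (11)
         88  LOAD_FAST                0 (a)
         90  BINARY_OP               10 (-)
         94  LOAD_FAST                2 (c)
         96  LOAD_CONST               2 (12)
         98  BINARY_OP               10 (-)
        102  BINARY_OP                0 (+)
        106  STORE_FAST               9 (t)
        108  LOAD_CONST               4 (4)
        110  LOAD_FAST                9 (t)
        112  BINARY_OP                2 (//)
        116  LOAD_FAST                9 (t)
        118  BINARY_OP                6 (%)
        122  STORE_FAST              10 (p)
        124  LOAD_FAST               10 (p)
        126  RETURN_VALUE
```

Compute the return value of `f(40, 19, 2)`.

-1

LOAD_FAST c → push 2. Stack: [2]
LOAD_CONST → push 5. Stack: [2, 5]
BINARY_OP + → 2 + 5 = 7. Stack: [7]
STORE_FAST v → v=7. Stack: []
LOAD_FAST_LOAD_FAST b,v → push 19,7. Stack: [19, 7]
BINARY_OP | → 19 | 7 = 23. Stack: [23]
LOAD_FAST_LOAD_FAST c,c → push 2,2. Stack: [23, 2, 2]
BINARY_OP // → 2 // 2 = 1. Stack: [23, 1]
BINARY_OP // → 23 // 1 = 23. Stack: [23]
STORE_FAST z → z=23. Stack: []
LOAD_FAST_LOAD_FAST b,c → push 19,2. Stack: [19, 2]
BINARY_OP + → 19 + 2 = 21. Stack: [21]
STORE_FAST k → k=21. Stack: []
LOAD_FAST_LOAD_FAST b,z → push 19,23. Stack: [19, 23]
BINARY_OP - → 19 - 23 = -4. Stack: [-4]
LOAD_FAST_LOAD_FAST k,b → push 21,19. Stack: [-4, 21, 19]
BINARY_OP % → 21 % 19 = 2. Stack: [-4, 2]
BINARY_OP // → -4 // 2 = -2. Stack: [-2]
STORE_FAST n → n=-2. Stack: []
LOAD_FAST_LOAD_FAST v,a → push 7,40. Stack: [7, 40]
BINARY_OP - → 7 - 40 = -33. Stack: [-33]
LOAD_FAST b → push 19. Stack: [-33, 19]
BINARY_OP - → -33 - 19 = -52. Stack: [-52]
STORE_FAST q → q=-52. Stack: []
LOAD_FAST k → push 21. Stack: [21]
LOAD_CONST → push 12. Stack: [21, 12]
BINARY_OP + → 21 + 12 = 33. Stack: [33]
LOAD_FAST c → push 2. Stack: [33, 2]
BINARY_OP & → 33 & 2 = 0. Stack: [0]
STORE_FAST w → w=0. Stack: []
LOAD_CONST → push 11. Stack: [11]
LOAD_FAST a → push 40. Stack: [11, 40]
BINARY_OP - → 11 - 40 = -29. Stack: [-29]
LOAD_FAST c → push 2. Stack: [-29, 2]
LOAD_CONST → push 12. Stack: [-29, 2, 12]
BINARY_OP - → 2 - 12 = -10. Stack: [-29, -10]
BINARY_OP + → -29 + -10 = -39. Stack: [-39]
STORE_FAST t → t=-39. Stack: []
LOAD_CONST → push 4. Stack: [4]
LOAD_FAST t → push -39. Stack: [4, -39]
BINARY_OP // → 4 // -39 = -1. Stack: [-1]
LOAD_FAST t → push -39. Stack: [-1, -39]
BINARY_OP % → -1 % -39 = -1. Stack: [-1]
STORE_FAST p → p=-1. Stack: []
LOAD_FAST p → push -1. Stack: [-1]
RETURN_VALUE → return -1.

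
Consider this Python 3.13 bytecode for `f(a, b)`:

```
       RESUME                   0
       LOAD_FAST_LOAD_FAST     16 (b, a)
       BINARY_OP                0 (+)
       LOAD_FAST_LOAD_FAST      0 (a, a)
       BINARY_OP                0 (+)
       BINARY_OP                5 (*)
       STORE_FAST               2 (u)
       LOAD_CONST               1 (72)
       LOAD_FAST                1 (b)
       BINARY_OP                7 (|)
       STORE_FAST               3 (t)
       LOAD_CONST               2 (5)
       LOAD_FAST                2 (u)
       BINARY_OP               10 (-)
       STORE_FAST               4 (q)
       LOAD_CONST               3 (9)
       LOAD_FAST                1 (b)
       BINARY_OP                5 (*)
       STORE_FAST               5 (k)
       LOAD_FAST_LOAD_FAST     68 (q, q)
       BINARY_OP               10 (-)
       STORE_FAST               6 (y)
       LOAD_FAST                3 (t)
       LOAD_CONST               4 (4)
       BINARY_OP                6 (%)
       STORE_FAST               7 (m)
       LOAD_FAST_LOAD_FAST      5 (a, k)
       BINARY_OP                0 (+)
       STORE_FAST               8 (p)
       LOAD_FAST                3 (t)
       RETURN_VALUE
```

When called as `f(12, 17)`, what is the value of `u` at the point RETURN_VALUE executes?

696

LOAD_FAST_LOAD_FAST b,a → push 17,12. Stack: [17, 12]
BINARY_OP + → 17 + 12 = 29. Stack: [29]
LOAD_FAST_LOAD_FAST a,a → push 12,12. Stack: [29, 12, 12]
BINARY_OP + → 12 + 12 = 24. Stack: [29, 24]
BINARY_OP * → 29 * 24 = 696. Stack: [696]
STORE_FAST u → u=696. Stack: []
LOAD_CONST → push 72. Stack: [72]
LOAD_FAST b → push 17. Stack: [72, 17]
BINARY_OP | → 72 | 17 = 89. Stack: [89]
STORE_FAST t → t=89. Stack: []
LOAD_CONST → push 5. Stack: [5]
LOAD_FAST u → push 696. Stack: [5, 696]
BINARY_OP - → 5 - 696 = -691. Stack: [-691]
STORE_FAST q → q=-691. Stack: []
LOAD_CONST → push 9. Stack: [9]
LOAD_FAST b → push 17. Stack: [9, 17]
BINARY_OP * → 9 * 17 = 153. Stack: [153]
STORE_FAST k → k=153. Stack: []
LOAD_FAST_LOAD_FAST q,q → push -691,-691. Stack: [-691, -691]
BINARY_OP - → -691 - -691 = 0. Stack: [0]
STORE_FAST y → y=0. Stack: []
LOAD_FAST t → push 89. Stack: [89]
LOAD_CONST → push 4. Stack: [89, 4]
BINARY_OP % → 89 % 4 = 1. Stack: [1]
STORE_FAST m → m=1. Stack: []
LOAD_FAST_LOAD_FAST a,k → push 12,153. Stack: [12, 153]
BINARY_OP + → 12 + 153 = 165. Stack: [165]
STORE_FAST p → p=165. Stack: []
LOAD_FAST t → push 89. Stack: [89]
RETURN_VALUE → return 89.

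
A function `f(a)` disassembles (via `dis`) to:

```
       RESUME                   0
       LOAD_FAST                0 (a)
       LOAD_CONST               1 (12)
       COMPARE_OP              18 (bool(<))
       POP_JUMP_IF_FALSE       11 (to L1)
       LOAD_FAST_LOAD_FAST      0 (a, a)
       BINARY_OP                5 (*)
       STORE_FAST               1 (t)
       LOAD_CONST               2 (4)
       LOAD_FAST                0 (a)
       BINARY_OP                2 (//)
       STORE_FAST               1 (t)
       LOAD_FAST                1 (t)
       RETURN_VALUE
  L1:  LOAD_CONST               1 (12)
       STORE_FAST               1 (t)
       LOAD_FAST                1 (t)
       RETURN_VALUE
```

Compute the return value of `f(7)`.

LOAD_FAST a → push 7. Stack: [7]
LOAD_CONST → push 12. Stack: [7, 12]
COMPARE_OP bool(<) → 7 vs 12 = True. Stack: [True]
POP_JUMP_IF_FALSE → pop True; no jump. Stack: []
LOAD_FAST_LOAD_FAST a,a → push 7,7. Stack: [7, 7]
BINARY_OP * → 7 * 7 = 49. Stack: [49]
STORE_FAST t → t=49. Stack: []
LOAD_CONST → push 4. Stack: [4]
LOAD_FAST a → push 7. Stack: [4, 7]
BINARY_OP // → 4 // 7 = 0. Stack: [0]
STORE_FAST t → t=0. Stack: []
LOAD_FAST t → push 0. Stack: [0]
RETURN_VALUE → return 0.

0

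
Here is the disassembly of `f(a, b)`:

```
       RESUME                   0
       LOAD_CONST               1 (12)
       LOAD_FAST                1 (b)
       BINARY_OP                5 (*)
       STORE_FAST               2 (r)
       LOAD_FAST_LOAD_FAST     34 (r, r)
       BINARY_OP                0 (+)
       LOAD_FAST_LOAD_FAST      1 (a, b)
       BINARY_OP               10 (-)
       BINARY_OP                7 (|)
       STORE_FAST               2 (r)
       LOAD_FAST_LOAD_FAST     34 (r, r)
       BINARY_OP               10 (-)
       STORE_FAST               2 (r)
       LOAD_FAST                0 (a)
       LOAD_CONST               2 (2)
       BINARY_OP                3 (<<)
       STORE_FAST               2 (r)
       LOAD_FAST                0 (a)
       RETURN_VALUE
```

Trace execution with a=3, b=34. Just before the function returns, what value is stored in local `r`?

12

LOAD_CONST → push 12. Stack: [12]
LOAD_FAST b → push 34. Stack: [12, 34]
BINARY_OP * → 12 * 34 = 408. Stack: [408]
STORE_FAST r → r=408. Stack: []
LOAD_FAST_LOAD_FAST r,r → push 408,408. Stack: [408, 408]
BINARY_OP + → 408 + 408 = 816. Stack: [816]
LOAD_FAST_LOAD_FAST a,b → push 3,34. Stack: [816, 3, 34]
BINARY_OP - → 3 - 34 = -31. Stack: [816, -31]
BINARY_OP | → 816 | -31 = -15. Stack: [-15]
STORE_FAST r → r=-15. Stack: []
LOAD_FAST_LOAD_FAST r,r → push -15,-15. Stack: [-15, -15]
BINARY_OP - → -15 - -15 = 0. Stack: [0]
STORE_FAST r → r=0. Stack: []
LOAD_FAST a → push 3. Stack: [3]
LOAD_CONST → push 2. Stack: [3, 2]
BINARY_OP << → 3 << 2 = 12. Stack: [12]
STORE_FAST r → r=12. Stack: []
LOAD_FAST a → push 3. Stack: [3]
RETURN_VALUE → return 3.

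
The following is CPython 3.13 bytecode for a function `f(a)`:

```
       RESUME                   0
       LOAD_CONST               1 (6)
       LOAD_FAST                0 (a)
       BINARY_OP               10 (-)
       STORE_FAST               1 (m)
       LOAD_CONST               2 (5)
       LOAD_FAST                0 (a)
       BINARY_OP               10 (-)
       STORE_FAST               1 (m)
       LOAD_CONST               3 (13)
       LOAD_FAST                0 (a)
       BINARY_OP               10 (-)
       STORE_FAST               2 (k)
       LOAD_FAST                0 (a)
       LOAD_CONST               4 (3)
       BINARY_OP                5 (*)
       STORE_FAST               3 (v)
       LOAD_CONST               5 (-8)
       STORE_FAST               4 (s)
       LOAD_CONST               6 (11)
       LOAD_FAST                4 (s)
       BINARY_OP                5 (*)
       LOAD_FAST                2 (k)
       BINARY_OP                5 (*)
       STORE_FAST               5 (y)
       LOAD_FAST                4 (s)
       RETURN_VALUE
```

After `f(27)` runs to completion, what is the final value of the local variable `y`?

1232

LOAD_CONST → push 6. Stack: [6]
LOAD_FAST a → push 27. Stack: [6, 27]
BINARY_OP - → 6 - 27 = -21. Stack: [-21]
STORE_FAST m → m=-21. Stack: []
LOAD_CONST → push 5. Stack: [5]
LOAD_FAST a → push 27. Stack: [5, 27]
BINARY_OP - → 5 - 27 = -22. Stack: [-22]
STORE_FAST m → m=-22. Stack: []
LOAD_CONST → push 13. Stack: [13]
LOAD_FAST a → push 27. Stack: [13, 27]
BINARY_OP - → 13 - 27 = -14. Stack: [-14]
STORE_FAST k → k=-14. Stack: []
LOAD_FAST a → push 27. Stack: [27]
LOAD_CONST → push 3. Stack: [27, 3]
BINARY_OP * → 27 * 3 = 81. Stack: [81]
STORE_FAST v → v=81. Stack: []
LOAD_CONST → push -8. Stack: [-8]
STORE_FAST s → s=-8. Stack: []
LOAD_CONST → push 11. Stack: [11]
LOAD_FAST s → push -8. Stack: [11, -8]
BINARY_OP * → 11 * -8 = -88. Stack: [-88]
LOAD_FAST k → push -14. Stack: [-88, -14]
BINARY_OP * → -88 * -14 = 1232. Stack: [1232]
STORE_FAST y → y=1232. Stack: []
LOAD_FAST s → push -8. Stack: [-8]
RETURN_VALUE → return -8.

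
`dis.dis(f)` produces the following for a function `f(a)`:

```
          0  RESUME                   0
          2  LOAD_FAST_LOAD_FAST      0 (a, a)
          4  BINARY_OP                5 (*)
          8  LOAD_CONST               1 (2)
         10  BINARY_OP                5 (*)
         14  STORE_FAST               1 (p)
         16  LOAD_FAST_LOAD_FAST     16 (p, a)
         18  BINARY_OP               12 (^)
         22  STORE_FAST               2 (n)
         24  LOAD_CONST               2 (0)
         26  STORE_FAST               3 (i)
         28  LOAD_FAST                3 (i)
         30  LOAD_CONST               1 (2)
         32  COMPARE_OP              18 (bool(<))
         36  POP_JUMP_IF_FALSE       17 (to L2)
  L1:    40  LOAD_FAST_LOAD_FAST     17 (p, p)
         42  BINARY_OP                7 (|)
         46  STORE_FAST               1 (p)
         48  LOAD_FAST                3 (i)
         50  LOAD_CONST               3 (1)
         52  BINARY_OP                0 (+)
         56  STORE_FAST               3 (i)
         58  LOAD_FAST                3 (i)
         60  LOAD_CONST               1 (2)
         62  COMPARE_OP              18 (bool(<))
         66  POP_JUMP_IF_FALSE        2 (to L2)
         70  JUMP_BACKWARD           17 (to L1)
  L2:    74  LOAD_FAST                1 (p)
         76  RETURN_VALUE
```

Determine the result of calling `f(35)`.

LOAD_FAST_LOAD_FAST a,a → push 35,35. Stack: [35, 35]
BINARY_OP * → 35 * 35 = 1225. Stack: [1225]
LOAD_CONST → push 2. Stack: [1225, 2]
BINARY_OP * → 1225 * 2 = 2450. Stack: [2450]
STORE_FAST p → p=2450. Stack: []
LOAD_FAST_LOAD_FAST p,a → push 2450,35. Stack: [2450, 35]
BINARY_OP ^ → 2450 ^ 35 = 2481. Stack: [2481]
STORE_FAST n → n=2481. Stack: []
LOAD_CONST → push 0. Stack: [0]
STORE_FAST i → i=0. Stack: []
LOAD_FAST i → push 0. Stack: [0]
LOAD_CONST → push 2. Stack: [0, 2]
COMPARE_OP bool(<) → 0 vs 2 = True. Stack: [True]
POP_JUMP_IF_FALSE → pop True; no jump. Stack: []
LOAD_FAST_LOAD_FAST p,p → push 2450,2450. Stack: [2450, 2450]
BINARY_OP | → 2450 | 2450 = 2450. Stack: [2450]
STORE_FAST p → p=2450. Stack: []
LOAD_FAST i → push 0. Stack: [0]
LOAD_CONST → push 1. Stack: [0, 1]
BINARY_OP + → 0 + 1 = 1. Stack: [1]
STORE_FAST i → i=1. Stack: []
LOAD_FAST i → push 1. Stack: [1]
LOAD_CONST → push 2. Stack: [1, 2]
COMPARE_OP bool(<) → 1 vs 2 = True. Stack: [True]
POP_JUMP_IF_FALSE → pop True; no jump. Stack: []
LOAD_FAST_LOAD_FAST p,p → push 2450,2450. Stack: [2450, 2450]
BINARY_OP | → 2450 | 2450 = 2450. Stack: [2450]
STORE_FAST p → p=2450. Stack: []
LOAD_FAST i → push 1. Stack: [1]
LOAD_CONST → push 1. Stack: [1, 1]
BINARY_OP + → 1 + 1 = 2. Stack: [2]
STORE_FAST i → i=2. Stack: []
LOAD_FAST i → push 2. Stack: [2]
LOAD_CONST → push 2. Stack: [2, 2]
COMPARE_OP bool(<) → 2 vs 2 = False. Stack: [False]
POP_JUMP_IF_FALSE → pop False; jump. Stack: []
LOAD_FAST p → push 2450. Stack: [2450]
RETURN_VALUE → return 2450.

2450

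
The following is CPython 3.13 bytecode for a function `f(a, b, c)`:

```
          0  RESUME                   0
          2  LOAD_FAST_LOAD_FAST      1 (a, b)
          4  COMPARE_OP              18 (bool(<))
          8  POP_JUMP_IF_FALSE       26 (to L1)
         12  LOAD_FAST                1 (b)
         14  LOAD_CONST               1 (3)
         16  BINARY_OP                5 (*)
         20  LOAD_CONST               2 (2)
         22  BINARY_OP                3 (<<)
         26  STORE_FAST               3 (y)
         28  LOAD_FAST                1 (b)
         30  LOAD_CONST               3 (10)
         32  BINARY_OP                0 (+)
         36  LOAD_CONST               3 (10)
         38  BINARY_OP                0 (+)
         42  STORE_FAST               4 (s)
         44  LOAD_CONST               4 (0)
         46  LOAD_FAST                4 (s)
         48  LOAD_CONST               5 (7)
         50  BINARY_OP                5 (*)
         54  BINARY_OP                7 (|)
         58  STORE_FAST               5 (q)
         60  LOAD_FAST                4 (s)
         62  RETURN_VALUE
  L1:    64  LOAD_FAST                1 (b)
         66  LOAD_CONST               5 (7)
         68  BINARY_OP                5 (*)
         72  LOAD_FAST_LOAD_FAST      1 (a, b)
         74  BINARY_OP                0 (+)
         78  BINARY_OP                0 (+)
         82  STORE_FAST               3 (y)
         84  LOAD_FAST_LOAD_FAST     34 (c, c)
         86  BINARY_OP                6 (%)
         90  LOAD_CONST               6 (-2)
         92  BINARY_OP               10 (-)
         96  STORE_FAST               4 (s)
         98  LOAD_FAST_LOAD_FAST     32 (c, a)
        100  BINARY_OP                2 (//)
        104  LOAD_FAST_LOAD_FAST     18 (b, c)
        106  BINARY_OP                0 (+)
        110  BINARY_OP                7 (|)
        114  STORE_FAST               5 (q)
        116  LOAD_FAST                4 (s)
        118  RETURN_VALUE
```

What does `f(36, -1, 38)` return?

LOAD_FAST_LOAD_FAST a,b → push 36,-1. Stack: [36, -1]
COMPARE_OP bool(<) → 36 vs -1 = False. Stack: [False]
POP_JUMP_IF_FALSE → pop False; jump. Stack: []
LOAD_FAST b → push -1. Stack: [-1]
LOAD_CONST → push 7. Stack: [-1, 7]
BINARY_OP * → -1 * 7 = -7. Stack: [-7]
LOAD_FAST_LOAD_FAST a,b → push 36,-1. Stack: [-7, 36, -1]
BINARY_OP + → 36 + -1 = 35. Stack: [-7, 35]
BINARY_OP + → -7 + 35 = 28. Stack: [28]
STORE_FAST y → y=28. Stack: []
LOAD_FAST_LOAD_FAST c,c → push 38,38. Stack: [38, 38]
BINARY_OP % → 38 % 38 = 0. Stack: [0]
LOAD_CONST → push -2. Stack: [0, -2]
BINARY_OP - → 0 - -2 = 2. Stack: [2]
STORE_FAST s → s=2. Stack: []
LOAD_FAST_LOAD_FAST c,a → push 38,36. Stack: [38, 36]
BINARY_OP // → 38 // 36 = 1. Stack: [1]
LOAD_FAST_LOAD_FAST b,c → push -1,38. Stack: [1, -1, 38]
BINARY_OP + → -1 + 38 = 37. Stack: [1, 37]
BINARY_OP | → 1 | 37 = 37. Stack: [37]
STORE_FAST q → q=37. Stack: []
LOAD_FAST s → push 2. Stack: [2]
RETURN_VALUE → return 2.

2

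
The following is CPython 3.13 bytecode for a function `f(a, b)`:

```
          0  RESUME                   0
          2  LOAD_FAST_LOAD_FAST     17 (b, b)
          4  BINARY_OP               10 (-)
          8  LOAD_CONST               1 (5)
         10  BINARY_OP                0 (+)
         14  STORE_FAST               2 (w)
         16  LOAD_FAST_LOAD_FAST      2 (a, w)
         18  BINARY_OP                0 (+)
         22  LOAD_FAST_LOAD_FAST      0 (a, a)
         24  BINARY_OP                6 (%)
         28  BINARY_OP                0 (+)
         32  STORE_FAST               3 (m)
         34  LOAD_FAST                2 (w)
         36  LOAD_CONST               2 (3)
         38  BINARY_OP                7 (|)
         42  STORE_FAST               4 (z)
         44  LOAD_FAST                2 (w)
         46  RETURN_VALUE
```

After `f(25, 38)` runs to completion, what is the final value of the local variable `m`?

LOAD_FAST_LOAD_FAST b,b → push 38,38. Stack: [38, 38]
BINARY_OP - → 38 - 38 = 0. Stack: [0]
LOAD_CONST → push 5. Stack: [0, 5]
BINARY_OP + → 0 + 5 = 5. Stack: [5]
STORE_FAST w → w=5. Stack: []
LOAD_FAST_LOAD_FAST a,w → push 25,5. Stack: [25, 5]
BINARY_OP + → 25 + 5 = 30. Stack: [30]
LOAD_FAST_LOAD_FAST a,a → push 25,25. Stack: [30, 25, 25]
BINARY_OP % → 25 % 25 = 0. Stack: [30, 0]
BINARY_OP + → 30 + 0 = 30. Stack: [30]
STORE_FAST m → m=30. Stack: []
LOAD_FAST w → push 5. Stack: [5]
LOAD_CONST → push 3. Stack: [5, 3]
BINARY_OP | → 5 | 3 = 7. Stack: [7]
STORE_FAST z → z=7. Stack: []
LOAD_FAST w → push 5. Stack: [5]
RETURN_VALUE → return 5.

30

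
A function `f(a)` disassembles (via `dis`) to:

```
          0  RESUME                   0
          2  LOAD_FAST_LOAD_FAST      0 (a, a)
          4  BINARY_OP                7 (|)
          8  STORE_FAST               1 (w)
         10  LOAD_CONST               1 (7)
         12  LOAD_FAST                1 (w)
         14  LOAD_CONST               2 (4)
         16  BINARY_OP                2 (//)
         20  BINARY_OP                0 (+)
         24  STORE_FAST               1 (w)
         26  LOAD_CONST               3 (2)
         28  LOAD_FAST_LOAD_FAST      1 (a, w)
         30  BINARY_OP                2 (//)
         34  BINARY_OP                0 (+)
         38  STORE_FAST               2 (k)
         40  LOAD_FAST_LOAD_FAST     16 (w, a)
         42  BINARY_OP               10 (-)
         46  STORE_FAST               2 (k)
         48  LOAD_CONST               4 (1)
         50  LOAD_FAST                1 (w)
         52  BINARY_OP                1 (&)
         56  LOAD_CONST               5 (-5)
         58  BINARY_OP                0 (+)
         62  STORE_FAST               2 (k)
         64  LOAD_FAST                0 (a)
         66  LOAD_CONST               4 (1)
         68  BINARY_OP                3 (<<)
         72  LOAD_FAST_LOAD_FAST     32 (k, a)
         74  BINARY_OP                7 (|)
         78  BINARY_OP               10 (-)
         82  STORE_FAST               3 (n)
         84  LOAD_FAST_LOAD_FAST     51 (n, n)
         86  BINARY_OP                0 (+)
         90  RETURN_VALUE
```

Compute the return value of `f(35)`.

LOAD_FAST_LOAD_FAST a,a → push 35,35. Stack: [35, 35]
BINARY_OP | → 35 | 35 = 35. Stack: [35]
STORE_FAST w → w=35. Stack: []
LOAD_CONST → push 7. Stack: [7]
LOAD_FAST w → push 35. Stack: [7, 35]
LOAD_CONST → push 4. Stack: [7, 35, 4]
BINARY_OP // → 35 // 4 = 8. Stack: [7, 8]
BINARY_OP + → 7 + 8 = 15. Stack: [15]
STORE_FAST w → w=15. Stack: []
LOAD_CONST → push 2. Stack: [2]
LOAD_FAST_LOAD_FAST a,w → push 35,15. Stack: [2, 35, 15]
BINARY_OP // → 35 // 15 = 2. Stack: [2, 2]
BINARY_OP + → 2 + 2 = 4. Stack: [4]
STORE_FAST k → k=4. Stack: []
LOAD_FAST_LOAD_FAST w,a → push 15,35. Stack: [15, 35]
BINARY_OP - → 15 - 35 = -20. Stack: [-20]
STORE_FAST k → k=-20. Stack: []
LOAD_CONST → push 1. Stack: [1]
LOAD_FAST w → push 15. Stack: [1, 15]
BINARY_OP & → 1 & 15 = 1. Stack: [1]
LOAD_CONST → push -5. Stack: [1, -5]
BINARY_OP + → 1 + -5 = -4. Stack: [-4]
STORE_FAST k → k=-4. Stack: []
LOAD_FAST a → push 35. Stack: [35]
LOAD_CONST → push 1. Stack: [35, 1]
BINARY_OP << → 35 << 1 = 70. Stack: [70]
LOAD_FAST_LOAD_FAST k,a → push -4,35. Stack: [70, -4, 35]
BINARY_OP | → -4 | 35 = -1. Stack: [70, -1]
BINARY_OP - → 70 - -1 = 71. Stack: [71]
STORE_FAST n → n=71. Stack: []
LOAD_FAST_LOAD_FAST n,n → push 71,71. Stack: [71, 71]
BINARY_OP + → 71 + 71 = 142. Stack: [142]
RETURN_VALUE → return 142.

142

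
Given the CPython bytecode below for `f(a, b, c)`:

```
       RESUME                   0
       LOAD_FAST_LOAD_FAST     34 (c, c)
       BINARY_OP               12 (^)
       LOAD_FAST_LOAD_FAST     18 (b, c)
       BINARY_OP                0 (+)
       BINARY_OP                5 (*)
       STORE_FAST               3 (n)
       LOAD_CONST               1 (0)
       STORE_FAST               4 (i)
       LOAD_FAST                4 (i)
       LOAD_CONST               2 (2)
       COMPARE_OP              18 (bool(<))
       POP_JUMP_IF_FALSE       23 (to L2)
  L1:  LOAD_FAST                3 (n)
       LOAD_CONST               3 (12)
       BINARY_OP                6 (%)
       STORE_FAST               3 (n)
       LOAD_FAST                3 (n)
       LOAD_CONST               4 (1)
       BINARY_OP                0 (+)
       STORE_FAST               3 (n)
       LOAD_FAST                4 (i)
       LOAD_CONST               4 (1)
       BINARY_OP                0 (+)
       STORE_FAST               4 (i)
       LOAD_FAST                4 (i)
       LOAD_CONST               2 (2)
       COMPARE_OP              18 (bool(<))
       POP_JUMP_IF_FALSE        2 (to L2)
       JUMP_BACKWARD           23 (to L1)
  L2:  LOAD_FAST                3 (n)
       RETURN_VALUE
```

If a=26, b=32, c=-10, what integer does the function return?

2

LOAD_FAST_LOAD_FAST c,c → push -10,-10. Stack: [-10, -10]
BINARY_OP ^ → -10 ^ -10 = 0. Stack: [0]
LOAD_FAST_LOAD_FAST b,c → push 32,-10. Stack: [0, 32, -10]
BINARY_OP + → 32 + -10 = 22. Stack: [0, 22]
BINARY_OP * → 0 * 22 = 0. Stack: [0]
STORE_FAST n → n=0. Stack: []
LOAD_CONST → push 0. Stack: [0]
STORE_FAST i → i=0. Stack: []
LOAD_FAST i → push 0. Stack: [0]
LOAD_CONST → push 2. Stack: [0, 2]
COMPARE_OP bool(<) → 0 vs 2 = True. Stack: [True]
POP_JUMP_IF_FALSE → pop True; no jump. Stack: []
LOAD_FAST n → push 0. Stack: [0]
LOAD_CONST → push 12. Stack: [0, 12]
BINARY_OP % → 0 % 12 = 0. Stack: [0]
STORE_FAST n → n=0. Stack: []
LOAD_FAST n → push 0. Stack: [0]
LOAD_CONST → push 1. Stack: [0, 1]
BINARY_OP + → 0 + 1 = 1. Stack: [1]
STORE_FAST n → n=1. Stack: []
LOAD_FAST i → push 0. Stack: [0]
LOAD_CONST → push 1. Stack: [0, 1]
BINARY_OP + → 0 + 1 = 1. Stack: [1]
STORE_FAST i → i=1. Stack: []
LOAD_FAST i → push 1. Stack: [1]
LOAD_CONST → push 2. Stack: [1, 2]
COMPARE_OP bool(<) → 1 vs 2 = True. Stack: [True]
POP_JUMP_IF_FALSE → pop True; no jump. Stack: []
LOAD_FAST n → push 1. Stack: [1]
LOAD_CONST → push 12. Stack: [1, 12]
BINARY_OP % → 1 % 12 = 1. Stack: [1]
STORE_FAST n → n=1. Stack: []
LOAD_FAST n → push 1. Stack: [1]
LOAD_CONST → push 1. Stack: [1, 1]
BINARY_OP + → 1 + 1 = 2. Stack: [2]
STORE_FAST n → n=2. Stack: []
LOAD_FAST i → push 1. Stack: [1]
LOAD_CONST → push 1. Stack: [1, 1]
BINARY_OP + → 1 + 1 = 2. Stack: [2]
STORE_FAST i → i=2. Stack: []
LOAD_FAST i → push 2. Stack: [2]
LOAD_CONST → push 2. Stack: [2, 2]
COMPARE_OP bool(<) → 2 vs 2 = False. Stack: [False]
POP_JUMP_IF_FALSE → pop False; jump. Stack: []
LOAD_FAST n → push 2. Stack: [2]
RETURN_VALUE → return 2.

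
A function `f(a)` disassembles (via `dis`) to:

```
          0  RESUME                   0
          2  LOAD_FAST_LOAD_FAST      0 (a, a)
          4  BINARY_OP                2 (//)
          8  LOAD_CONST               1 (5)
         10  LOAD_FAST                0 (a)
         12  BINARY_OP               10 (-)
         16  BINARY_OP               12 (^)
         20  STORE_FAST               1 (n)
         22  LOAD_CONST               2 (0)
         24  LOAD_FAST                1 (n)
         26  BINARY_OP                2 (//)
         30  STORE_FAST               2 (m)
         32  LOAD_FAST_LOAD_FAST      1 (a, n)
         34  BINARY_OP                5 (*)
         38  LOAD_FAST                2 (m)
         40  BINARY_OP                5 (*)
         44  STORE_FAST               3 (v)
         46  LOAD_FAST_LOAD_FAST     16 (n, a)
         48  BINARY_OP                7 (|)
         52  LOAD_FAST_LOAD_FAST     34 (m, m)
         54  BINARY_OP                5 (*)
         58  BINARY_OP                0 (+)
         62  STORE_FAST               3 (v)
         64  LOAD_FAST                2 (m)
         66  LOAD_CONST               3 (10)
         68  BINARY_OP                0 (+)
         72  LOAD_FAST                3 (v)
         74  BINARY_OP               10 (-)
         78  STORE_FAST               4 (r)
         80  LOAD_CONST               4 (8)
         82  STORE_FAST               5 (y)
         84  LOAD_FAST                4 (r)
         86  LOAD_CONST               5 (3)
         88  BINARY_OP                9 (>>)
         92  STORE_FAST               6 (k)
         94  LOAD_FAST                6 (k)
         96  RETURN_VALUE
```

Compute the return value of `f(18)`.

3

LOAD_FAST_LOAD_FAST a,a → push 18,18. Stack: [18, 18]
BINARY_OP // → 18 // 18 = 1. Stack: [1]
LOAD_CONST → push 5. Stack: [1, 5]
LOAD_FAST a → push 18. Stack: [1, 5, 18]
BINARY_OP - → 5 - 18 = -13. Stack: [1, -13]
BINARY_OP ^ → 1 ^ -13 = -14. Stack: [-14]
STORE_FAST n → n=-14. Stack: []
LOAD_CONST → push 0. Stack: [0]
LOAD_FAST n → push -14. Stack: [0, -14]
BINARY_OP // → 0 // -14 = 0. Stack: [0]
STORE_FAST m → m=0. Stack: []
LOAD_FAST_LOAD_FAST a,n → push 18,-14. Stack: [18, -14]
BINARY_OP * → 18 * -14 = -252. Stack: [-252]
LOAD_FAST m → push 0. Stack: [-252, 0]
BINARY_OP * → -252 * 0 = 0. Stack: [0]
STORE_FAST v → v=0. Stack: []
LOAD_FAST_LOAD_FAST n,a → push -14,18. Stack: [-14, 18]
BINARY_OP | → -14 | 18 = -14. Stack: [-14]
LOAD_FAST_LOAD_FAST m,m → push 0,0. Stack: [-14, 0, 0]
BINARY_OP * → 0 * 0 = 0. Stack: [-14, 0]
BINARY_OP + → -14 + 0 = -14. Stack: [-14]
STORE_FAST v → v=-14. Stack: []
LOAD_FAST m → push 0. Stack: [0]
LOAD_CONST → push 10. Stack: [0, 10]
BINARY_OP + → 0 + 10 = 10. Stack: [10]
LOAD_FAST v → push -14. Stack: [10, -14]
BINARY_OP - → 10 - -14 = 24. Stack: [24]
STORE_FAST r → r=24. Stack: []
LOAD_CONST → push 8. Stack: [8]
STORE_FAST y → y=8. Stack: []
LOAD_FAST r → push 24. Stack: [24]
LOAD_CONST → push 3. Stack: [24, 3]
BINARY_OP >> → 24 >> 3 = 3. Stack: [3]
STORE_FAST k → k=3. Stack: []
LOAD_FAST k → push 3. Stack: [3]
RETURN_VALUE → return 3.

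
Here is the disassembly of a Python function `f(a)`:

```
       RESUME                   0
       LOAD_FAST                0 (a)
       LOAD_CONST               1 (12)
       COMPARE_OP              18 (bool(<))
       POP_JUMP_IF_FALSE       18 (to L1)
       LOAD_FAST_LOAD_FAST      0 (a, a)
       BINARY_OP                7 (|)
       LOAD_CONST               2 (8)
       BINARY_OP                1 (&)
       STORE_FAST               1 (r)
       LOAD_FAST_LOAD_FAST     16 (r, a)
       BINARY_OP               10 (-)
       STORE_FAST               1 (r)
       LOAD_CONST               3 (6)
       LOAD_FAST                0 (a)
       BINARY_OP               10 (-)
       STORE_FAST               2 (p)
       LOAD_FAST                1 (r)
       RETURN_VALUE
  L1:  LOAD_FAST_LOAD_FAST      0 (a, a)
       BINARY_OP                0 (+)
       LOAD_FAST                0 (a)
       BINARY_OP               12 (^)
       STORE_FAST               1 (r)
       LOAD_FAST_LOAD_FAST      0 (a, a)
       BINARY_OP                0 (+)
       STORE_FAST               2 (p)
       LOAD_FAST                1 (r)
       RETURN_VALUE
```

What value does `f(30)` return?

34

LOAD_FAST a → push 30. Stack: [30]
LOAD_CONST → push 12. Stack: [30, 12]
COMPARE_OP bool(<) → 30 vs 12 = False. Stack: [False]
POP_JUMP_IF_FALSE → pop False; jump. Stack: []
LOAD_FAST_LOAD_FAST a,a → push 30,30. Stack: [30, 30]
BINARY_OP + → 30 + 30 = 60. Stack: [60]
LOAD_FAST a → push 30. Stack: [60, 30]
BINARY_OP ^ → 60 ^ 30 = 34. Stack: [34]
STORE_FAST r → r=34. Stack: []
LOAD_FAST_LOAD_FAST a,a → push 30,30. Stack: [30, 30]
BINARY_OP + → 30 + 30 = 60. Stack: [60]
STORE_FAST p → p=60. Stack: []
LOAD_FAST r → push 34. Stack: [34]
RETURN_VALUE → return 34.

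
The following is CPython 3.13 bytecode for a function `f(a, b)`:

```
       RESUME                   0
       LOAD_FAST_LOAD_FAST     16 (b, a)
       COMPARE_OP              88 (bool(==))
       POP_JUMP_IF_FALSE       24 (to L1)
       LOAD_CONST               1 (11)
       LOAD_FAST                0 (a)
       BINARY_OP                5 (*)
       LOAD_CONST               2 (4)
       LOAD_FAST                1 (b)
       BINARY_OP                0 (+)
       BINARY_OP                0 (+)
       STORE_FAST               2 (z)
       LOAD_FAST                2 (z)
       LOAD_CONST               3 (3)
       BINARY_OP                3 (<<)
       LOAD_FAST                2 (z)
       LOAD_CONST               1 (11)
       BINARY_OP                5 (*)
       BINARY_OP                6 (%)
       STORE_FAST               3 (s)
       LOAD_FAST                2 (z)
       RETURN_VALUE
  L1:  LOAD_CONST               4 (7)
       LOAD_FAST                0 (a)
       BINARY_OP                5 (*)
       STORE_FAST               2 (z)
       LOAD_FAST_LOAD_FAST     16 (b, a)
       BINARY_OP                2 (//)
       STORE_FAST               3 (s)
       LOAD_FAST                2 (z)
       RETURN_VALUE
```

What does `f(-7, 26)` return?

-49

LOAD_FAST_LOAD_FAST b,a → push 26,-7. Stack: [26, -7]
COMPARE_OP bool(==) → 26 vs -7 = False. Stack: [False]
POP_JUMP_IF_FALSE → pop False; jump. Stack: []
LOAD_CONST → push 7. Stack: [7]
LOAD_FAST a → push -7. Stack: [7, -7]
BINARY_OP * → 7 * -7 = -49. Stack: [-49]
STORE_FAST z → z=-49. Stack: []
LOAD_FAST_LOAD_FAST b,a → push 26,-7. Stack: [26, -7]
BINARY_OP // → 26 // -7 = -4. Stack: [-4]
STORE_FAST s → s=-4. Stack: []
LOAD_FAST z → push -49. Stack: [-49]
RETURN_VALUE → return -49.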